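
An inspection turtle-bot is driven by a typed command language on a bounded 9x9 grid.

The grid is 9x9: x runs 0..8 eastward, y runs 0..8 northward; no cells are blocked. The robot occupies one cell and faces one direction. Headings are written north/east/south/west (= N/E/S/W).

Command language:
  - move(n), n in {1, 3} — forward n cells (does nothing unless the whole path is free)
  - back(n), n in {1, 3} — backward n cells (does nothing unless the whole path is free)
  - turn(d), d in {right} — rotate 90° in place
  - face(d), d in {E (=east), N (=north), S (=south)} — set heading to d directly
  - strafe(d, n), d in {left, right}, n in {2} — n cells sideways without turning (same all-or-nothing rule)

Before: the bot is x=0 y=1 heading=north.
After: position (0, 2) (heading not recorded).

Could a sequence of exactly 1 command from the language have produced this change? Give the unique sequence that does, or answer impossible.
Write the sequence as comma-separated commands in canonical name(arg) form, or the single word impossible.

move(1)

t0: x=0 y=1 heading=north
[1] after move(1): x=0 y=2 heading=north
no other 1-command option fits: unique.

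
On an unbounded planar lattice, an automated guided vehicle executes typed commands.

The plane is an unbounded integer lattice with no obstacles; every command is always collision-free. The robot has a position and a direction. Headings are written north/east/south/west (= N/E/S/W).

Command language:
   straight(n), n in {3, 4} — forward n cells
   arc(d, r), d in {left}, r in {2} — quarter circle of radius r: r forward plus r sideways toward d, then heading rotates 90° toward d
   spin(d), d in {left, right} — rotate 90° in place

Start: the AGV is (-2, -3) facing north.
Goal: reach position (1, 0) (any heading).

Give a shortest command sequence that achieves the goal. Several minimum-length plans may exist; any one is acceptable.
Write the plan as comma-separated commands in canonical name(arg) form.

straight(3), spin(right), straight(3)

t0: (-2, -3) facing north
[1] after straight(3): (-2, 0) facing north
[2] after spin(right): (-2, 0) facing east
[3] after straight(3): (1, 0) facing east
nothing shorter than 3 reaches the goal.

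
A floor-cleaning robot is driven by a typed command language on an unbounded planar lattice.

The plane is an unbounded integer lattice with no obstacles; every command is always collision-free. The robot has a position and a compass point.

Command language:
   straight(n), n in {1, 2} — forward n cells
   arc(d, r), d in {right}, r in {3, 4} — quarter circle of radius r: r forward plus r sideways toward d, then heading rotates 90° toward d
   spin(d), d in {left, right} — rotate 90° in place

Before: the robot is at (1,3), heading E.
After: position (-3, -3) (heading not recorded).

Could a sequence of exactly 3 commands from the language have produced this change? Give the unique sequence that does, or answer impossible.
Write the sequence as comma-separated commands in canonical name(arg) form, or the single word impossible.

key: running arc(right, 4) before spin(right) would end elsewhere — order is forced
start: at (1,3), heading E
t=1 spin(right) ⇒ at (1,3), heading S
t=2 straight(2) ⇒ at (1,1), heading S
t=3 arc(right, 4) ⇒ at (-3,-3), heading W
no other 3-command option fits: unique.

spin(right), straight(2), arc(right, 4)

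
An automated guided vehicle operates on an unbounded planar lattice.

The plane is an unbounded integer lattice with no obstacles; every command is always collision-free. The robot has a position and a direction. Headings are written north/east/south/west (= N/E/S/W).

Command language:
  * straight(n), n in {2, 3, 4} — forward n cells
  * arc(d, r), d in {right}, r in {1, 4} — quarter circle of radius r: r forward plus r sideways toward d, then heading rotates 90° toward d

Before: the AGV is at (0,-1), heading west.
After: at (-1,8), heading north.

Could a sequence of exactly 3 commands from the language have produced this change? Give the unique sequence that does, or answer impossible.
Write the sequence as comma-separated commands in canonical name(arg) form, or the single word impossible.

arc(right, 1), straight(4), straight(4)

key: cell and facing (now N) both changed — the 3 commands mix motion and turning
start: at (0,-1), heading west
step 1 (arc(right, 1)): at (-1,0), heading north
step 2 (straight(4)): at (-1,4), heading north
step 3 (straight(4)): at (-1,8), heading north
no rival 3-sequence matches.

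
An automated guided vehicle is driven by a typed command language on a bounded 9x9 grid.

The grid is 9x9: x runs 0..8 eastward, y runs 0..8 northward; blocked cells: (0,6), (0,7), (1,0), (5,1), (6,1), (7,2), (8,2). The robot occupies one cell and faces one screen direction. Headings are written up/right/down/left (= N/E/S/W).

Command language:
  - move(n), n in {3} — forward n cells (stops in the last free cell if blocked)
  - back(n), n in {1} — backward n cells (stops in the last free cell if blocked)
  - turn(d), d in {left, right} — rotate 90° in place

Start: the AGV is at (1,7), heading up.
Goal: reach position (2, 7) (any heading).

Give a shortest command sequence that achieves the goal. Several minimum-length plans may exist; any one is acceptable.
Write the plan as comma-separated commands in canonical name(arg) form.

turn(left), back(1)

initial: at (1,7), heading up
1. turn(left) → at (1,7), heading left
2. back(1) → at (2,7), heading left
minimal: 2 command(s), checked below 2.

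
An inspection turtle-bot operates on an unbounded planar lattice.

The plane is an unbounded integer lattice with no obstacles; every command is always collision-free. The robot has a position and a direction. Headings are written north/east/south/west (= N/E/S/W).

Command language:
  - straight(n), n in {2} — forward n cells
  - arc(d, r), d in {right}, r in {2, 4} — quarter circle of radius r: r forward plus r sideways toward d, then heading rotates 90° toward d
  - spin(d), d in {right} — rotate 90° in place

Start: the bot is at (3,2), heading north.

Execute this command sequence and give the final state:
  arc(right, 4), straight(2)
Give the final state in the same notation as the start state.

at (9,6), heading east

t0: at (3,2), heading north
step 1 (arc(right, 4)): at (7,6), heading east
step 2 (straight(2)): at (9,6), heading east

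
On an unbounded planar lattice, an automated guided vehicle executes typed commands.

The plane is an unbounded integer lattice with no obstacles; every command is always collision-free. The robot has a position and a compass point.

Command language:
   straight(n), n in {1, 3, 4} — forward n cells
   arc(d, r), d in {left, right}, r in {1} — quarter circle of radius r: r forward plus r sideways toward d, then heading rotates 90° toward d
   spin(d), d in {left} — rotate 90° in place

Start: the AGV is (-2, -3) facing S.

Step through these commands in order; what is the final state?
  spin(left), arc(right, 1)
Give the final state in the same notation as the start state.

(-1, -4) facing S

initial: (-2, -3) facing S
[1] after spin(left): (-2, -3) facing E
[2] after arc(right, 1): (-1, -4) facing S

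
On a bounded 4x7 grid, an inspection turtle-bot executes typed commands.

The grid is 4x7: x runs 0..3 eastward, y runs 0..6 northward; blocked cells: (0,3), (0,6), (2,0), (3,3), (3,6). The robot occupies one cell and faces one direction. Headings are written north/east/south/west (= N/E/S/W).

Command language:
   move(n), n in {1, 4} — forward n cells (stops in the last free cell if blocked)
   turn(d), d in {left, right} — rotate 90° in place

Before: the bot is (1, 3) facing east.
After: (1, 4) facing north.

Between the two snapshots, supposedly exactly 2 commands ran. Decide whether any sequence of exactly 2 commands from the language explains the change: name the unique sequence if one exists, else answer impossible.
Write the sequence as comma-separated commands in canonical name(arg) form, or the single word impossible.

turn(left), move(1)

key: order matters: swapping turn(left) and move(1) lands elsewhere
begin: (1, 3) facing east
1. turn(left) → (1, 3) facing north
2. move(1) → (1, 4) facing north
no other 2-command option fits: unique.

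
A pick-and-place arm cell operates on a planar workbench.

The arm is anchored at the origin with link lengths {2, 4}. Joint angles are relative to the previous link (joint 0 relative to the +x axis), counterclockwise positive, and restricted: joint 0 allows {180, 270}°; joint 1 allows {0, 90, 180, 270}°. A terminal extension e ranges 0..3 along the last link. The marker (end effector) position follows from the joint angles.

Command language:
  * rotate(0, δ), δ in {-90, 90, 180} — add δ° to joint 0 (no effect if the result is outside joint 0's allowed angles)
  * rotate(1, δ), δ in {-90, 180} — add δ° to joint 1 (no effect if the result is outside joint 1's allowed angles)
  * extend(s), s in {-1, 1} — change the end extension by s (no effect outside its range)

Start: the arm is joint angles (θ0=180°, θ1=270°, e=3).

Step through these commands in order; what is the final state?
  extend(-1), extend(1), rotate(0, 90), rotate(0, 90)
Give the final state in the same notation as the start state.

initial: joint angles (θ0=180°, θ1=270°, e=3)
[1] after extend(-1): joint angles (θ0=180°, θ1=270°, e=2)
[2] after extend(1): joint angles (θ0=180°, θ1=270°, e=3)
[3] after rotate(0, 90): joint angles (θ0=270°, θ1=270°, e=3)
[4] after rotate(0, 90): joint angles (θ0=270°, θ1=270°, e=3)

joint angles (θ0=270°, θ1=270°, e=3)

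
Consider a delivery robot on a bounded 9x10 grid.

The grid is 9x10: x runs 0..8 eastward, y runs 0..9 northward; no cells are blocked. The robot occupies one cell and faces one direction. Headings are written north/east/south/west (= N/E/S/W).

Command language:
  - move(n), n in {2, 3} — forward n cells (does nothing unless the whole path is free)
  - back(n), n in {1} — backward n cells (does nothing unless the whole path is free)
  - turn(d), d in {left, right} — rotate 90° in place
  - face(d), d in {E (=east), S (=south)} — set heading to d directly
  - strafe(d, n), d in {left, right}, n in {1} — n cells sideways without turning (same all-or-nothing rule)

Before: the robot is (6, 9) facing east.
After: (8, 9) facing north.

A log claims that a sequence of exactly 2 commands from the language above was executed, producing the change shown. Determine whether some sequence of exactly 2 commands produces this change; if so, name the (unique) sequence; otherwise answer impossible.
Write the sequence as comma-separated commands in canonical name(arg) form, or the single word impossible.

key: order matters: swapping move(2) and turn(left) lands elsewhere
initial: (6, 9) facing east
[1] after move(2): (8, 9) facing east
[2] after turn(left): (8, 9) facing north
no other 2-command option fits: unique.

move(2), turn(left)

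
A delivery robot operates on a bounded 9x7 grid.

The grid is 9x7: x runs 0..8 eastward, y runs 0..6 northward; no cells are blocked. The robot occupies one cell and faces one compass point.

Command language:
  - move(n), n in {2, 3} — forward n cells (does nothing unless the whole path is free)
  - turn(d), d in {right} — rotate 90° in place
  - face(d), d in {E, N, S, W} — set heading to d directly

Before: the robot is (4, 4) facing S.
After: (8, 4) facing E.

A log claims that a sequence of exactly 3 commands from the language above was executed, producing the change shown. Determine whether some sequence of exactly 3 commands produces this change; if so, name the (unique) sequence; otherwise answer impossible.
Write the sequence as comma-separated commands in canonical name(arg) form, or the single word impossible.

key: order matters: swapping face(E) and move(2) lands elsewhere
initial: (4, 4) facing S
step 1 (face(E)): (4, 4) facing E
step 2 (move(2)): (6, 4) facing E
step 3 (move(2)): (8, 4) facing E
no other 3-command option fits: unique.

face(E), move(2), move(2)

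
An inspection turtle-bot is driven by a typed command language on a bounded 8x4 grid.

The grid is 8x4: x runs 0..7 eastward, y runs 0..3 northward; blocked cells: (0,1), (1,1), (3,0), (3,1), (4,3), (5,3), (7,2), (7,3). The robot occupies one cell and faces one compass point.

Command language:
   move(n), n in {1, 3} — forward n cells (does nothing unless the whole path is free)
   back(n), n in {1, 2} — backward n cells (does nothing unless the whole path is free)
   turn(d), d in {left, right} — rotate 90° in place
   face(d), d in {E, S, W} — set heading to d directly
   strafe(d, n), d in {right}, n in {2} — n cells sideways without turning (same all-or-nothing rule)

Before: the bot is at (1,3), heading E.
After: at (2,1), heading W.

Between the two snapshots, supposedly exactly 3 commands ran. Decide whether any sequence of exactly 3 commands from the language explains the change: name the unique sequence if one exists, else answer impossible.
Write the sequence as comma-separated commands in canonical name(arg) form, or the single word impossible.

move(1), strafe(right, 2), face(W)

key: running face(W) before move(1) would end elsewhere — order is forced
begin: at (1,3), heading E
1. move(1) → at (2,3), heading E
2. strafe(right, 2) → at (2,1), heading E
3. face(W) → at (2,1), heading W
uniquely the one of 1000 3-step routes that fits.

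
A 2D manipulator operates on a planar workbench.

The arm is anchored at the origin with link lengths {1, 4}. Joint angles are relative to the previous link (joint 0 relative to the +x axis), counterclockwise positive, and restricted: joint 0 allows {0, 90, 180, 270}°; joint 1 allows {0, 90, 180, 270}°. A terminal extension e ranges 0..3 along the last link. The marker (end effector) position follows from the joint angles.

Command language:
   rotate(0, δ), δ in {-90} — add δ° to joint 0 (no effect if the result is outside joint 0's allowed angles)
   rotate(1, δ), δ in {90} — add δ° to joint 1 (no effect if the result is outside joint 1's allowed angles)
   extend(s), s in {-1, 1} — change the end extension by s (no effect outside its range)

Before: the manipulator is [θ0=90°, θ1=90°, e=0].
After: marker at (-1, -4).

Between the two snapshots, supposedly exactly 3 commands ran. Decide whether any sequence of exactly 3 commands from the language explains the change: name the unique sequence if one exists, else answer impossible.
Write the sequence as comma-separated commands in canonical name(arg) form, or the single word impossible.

rotate(0, -90), rotate(0, -90), rotate(0, -90)

t0: [θ0=90°, θ1=90°, e=0]
1. rotate(0, -90) → [θ0=0°, θ1=90°, e=0]
2. rotate(0, -90) → [θ0=270°, θ1=90°, e=0]
3. rotate(0, -90) → [θ0=180°, θ1=90°, e=0]
no other 3-command option fits: unique.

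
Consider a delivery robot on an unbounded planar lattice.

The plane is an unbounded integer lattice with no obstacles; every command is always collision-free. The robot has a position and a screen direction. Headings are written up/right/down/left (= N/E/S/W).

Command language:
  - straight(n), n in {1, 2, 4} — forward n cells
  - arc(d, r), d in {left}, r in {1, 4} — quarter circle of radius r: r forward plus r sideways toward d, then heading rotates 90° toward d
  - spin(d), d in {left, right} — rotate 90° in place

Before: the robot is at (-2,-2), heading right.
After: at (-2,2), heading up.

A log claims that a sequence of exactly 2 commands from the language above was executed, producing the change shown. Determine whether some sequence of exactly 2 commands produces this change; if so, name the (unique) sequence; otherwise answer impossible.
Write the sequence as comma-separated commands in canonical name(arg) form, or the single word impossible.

key: position moved to (-2,2) AND the heading swung to N — translation plus rotation needed
begin: at (-2,-2), heading right
step 1 (spin(left)): at (-2,-2), heading up
step 2 (straight(4)): at (-2,2), heading up
no other 2-command option fits: unique.

spin(left), straight(4)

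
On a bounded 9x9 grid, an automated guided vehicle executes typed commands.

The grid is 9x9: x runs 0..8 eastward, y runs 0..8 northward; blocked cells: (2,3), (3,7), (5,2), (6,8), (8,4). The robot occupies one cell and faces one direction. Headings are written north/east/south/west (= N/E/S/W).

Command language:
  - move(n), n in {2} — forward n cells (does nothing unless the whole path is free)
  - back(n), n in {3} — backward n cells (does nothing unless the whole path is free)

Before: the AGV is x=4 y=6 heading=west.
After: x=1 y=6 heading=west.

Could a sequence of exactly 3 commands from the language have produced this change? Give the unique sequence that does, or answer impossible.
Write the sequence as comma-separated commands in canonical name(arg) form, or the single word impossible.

impossible

no 3-step route produces this change.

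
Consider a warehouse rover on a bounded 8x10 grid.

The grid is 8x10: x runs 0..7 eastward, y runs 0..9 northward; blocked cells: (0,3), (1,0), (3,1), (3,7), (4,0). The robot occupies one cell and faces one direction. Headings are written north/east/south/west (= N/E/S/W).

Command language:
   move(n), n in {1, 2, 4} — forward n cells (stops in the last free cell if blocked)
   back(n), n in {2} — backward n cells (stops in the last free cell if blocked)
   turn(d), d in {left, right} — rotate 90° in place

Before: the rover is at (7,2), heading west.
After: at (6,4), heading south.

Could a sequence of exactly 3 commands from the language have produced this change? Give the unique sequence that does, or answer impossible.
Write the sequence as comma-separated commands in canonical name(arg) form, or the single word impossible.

move(1), turn(left), back(2)

key: running back(2) before move(1) would end elsewhere — order is forced
start: at (7,2), heading west
step 1 (move(1)): at (6,2), heading west
step 2 (turn(left)): at (6,2), heading south
step 3 (back(2)): at (6,4), heading south
no rival 3-sequence matches.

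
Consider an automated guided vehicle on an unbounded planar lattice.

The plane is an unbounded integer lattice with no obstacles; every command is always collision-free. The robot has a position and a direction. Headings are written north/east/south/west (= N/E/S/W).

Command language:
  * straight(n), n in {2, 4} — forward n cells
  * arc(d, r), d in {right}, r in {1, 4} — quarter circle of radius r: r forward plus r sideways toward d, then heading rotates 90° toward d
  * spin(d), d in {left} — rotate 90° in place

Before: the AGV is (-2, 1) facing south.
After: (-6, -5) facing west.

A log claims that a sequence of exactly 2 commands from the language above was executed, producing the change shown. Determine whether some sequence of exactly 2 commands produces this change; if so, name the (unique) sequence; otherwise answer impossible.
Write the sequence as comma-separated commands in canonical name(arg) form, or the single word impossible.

key: cell and facing (now W) both changed — the 2 commands mix motion and turning
start: (-2, 1) facing south
[1] after straight(2): (-2, -1) facing south
[2] after arc(right, 4): (-6, -5) facing west
no other 2-command option fits: unique.

straight(2), arc(right, 4)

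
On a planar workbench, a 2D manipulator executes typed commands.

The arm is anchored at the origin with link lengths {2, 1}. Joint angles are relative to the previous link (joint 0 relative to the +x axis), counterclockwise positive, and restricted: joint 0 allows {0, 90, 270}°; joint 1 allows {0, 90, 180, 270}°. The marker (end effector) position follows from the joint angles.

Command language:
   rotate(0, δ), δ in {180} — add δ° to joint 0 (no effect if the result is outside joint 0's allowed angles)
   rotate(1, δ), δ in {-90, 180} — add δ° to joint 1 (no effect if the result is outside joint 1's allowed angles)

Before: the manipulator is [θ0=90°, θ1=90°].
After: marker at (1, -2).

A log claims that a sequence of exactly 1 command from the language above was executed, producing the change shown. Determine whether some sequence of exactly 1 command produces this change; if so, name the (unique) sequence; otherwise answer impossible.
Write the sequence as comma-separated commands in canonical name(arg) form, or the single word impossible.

rotate(0, 180)

start: [θ0=90°, θ1=90°]
[1] after rotate(0, 180): [θ0=270°, θ1=90°]
no other 1-command option fits: unique.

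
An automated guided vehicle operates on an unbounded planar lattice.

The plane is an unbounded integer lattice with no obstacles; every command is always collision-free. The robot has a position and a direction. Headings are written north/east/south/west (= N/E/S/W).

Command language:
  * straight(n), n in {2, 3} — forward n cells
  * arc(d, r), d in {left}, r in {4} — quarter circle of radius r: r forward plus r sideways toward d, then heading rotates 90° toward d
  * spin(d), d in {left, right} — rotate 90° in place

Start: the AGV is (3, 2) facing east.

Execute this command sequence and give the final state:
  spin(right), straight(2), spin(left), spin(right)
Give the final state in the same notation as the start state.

(3, 0) facing south

initial: (3, 2) facing east
t=1 spin(right) ⇒ (3, 2) facing south
t=2 straight(2) ⇒ (3, 0) facing south
t=3 spin(left) ⇒ (3, 0) facing east
t=4 spin(right) ⇒ (3, 0) facing south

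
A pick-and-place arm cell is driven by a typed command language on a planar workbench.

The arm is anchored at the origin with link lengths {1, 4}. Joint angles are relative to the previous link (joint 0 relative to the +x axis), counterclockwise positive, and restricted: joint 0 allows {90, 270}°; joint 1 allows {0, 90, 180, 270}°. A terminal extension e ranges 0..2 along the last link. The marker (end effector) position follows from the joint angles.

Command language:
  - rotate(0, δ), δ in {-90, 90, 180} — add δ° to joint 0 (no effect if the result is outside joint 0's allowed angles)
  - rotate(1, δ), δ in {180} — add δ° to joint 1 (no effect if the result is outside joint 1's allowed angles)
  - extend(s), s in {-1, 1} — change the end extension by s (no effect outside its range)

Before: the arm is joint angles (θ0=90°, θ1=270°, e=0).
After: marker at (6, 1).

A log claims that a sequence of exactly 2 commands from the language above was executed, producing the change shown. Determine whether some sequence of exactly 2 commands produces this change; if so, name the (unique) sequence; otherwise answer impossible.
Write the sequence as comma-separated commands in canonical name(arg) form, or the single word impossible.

begin: joint angles (θ0=90°, θ1=270°, e=0)
1. extend(1) → joint angles (θ0=90°, θ1=270°, e=1)
2. extend(1) → joint angles (θ0=90°, θ1=270°, e=2)
no rival 2-sequence matches.

extend(1), extend(1)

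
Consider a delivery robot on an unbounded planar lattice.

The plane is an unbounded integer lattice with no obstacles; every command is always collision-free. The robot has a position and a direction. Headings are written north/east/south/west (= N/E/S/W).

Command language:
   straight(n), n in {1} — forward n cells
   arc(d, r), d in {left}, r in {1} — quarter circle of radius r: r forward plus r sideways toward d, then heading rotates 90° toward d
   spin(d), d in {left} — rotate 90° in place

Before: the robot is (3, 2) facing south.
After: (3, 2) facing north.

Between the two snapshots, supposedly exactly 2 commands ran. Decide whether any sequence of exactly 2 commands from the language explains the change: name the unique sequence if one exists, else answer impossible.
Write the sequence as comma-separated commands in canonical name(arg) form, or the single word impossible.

spin(left), spin(left)

key: (3,2) unmoved — no command in the sequence translates
start: (3, 2) facing south
t=1 spin(left) ⇒ (3, 2) facing east
t=2 spin(left) ⇒ (3, 2) facing north
no other 2-command option fits: unique.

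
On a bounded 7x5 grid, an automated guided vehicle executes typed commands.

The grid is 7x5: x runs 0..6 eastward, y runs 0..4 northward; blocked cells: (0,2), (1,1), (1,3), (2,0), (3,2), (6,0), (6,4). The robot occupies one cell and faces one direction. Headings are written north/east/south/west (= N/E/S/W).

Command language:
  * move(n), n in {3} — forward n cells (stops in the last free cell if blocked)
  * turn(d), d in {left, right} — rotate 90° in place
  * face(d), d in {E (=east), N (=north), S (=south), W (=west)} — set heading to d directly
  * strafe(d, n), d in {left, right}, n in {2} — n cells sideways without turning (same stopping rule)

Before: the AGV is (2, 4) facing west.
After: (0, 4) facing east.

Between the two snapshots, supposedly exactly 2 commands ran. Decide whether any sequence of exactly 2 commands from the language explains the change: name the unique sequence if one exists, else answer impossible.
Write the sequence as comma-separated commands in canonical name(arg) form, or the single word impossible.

move(3), face(E)

key: order matters: swapping move(3) and face(E) lands elsewhere
start: (2, 4) facing west
step 1 (move(3)): (0, 4) facing west
step 2 (face(E)): (0, 4) facing east
no other 2-command option fits: unique.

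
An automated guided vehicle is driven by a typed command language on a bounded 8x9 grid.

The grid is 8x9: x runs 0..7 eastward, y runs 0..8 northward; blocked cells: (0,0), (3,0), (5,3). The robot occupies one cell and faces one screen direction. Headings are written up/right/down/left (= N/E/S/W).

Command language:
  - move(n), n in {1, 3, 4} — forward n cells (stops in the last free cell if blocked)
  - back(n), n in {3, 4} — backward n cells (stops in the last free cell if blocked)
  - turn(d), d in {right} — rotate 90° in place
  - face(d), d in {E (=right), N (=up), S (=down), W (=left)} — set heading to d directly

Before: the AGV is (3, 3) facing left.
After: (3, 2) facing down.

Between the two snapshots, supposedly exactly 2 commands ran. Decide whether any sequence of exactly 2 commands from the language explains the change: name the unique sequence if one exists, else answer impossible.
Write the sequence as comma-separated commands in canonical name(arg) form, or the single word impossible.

key: order matters: swapping face(S) and move(1) lands elsewhere
t0: (3, 3) facing left
step 1 (face(S)): (3, 3) facing down
step 2 (move(1)): (3, 2) facing down
no other 2-command option fits: unique.

face(S), move(1)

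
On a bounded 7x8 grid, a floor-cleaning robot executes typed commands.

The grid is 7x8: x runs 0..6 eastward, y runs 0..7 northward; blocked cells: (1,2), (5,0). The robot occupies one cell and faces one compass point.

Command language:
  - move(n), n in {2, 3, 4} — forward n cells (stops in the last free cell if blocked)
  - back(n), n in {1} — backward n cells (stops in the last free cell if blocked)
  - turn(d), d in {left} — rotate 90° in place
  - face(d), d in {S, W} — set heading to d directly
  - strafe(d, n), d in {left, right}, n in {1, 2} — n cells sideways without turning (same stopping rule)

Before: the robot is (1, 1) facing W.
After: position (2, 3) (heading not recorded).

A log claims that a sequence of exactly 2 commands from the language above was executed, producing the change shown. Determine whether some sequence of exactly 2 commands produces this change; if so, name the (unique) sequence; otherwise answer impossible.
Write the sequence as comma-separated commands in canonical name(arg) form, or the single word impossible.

back(1), strafe(right, 2)

key: running strafe(right, 2) before back(1) would end elsewhere — order is forced
t0: (1, 1) facing W
step 1 (back(1)): (2, 1) facing W
step 2 (strafe(right, 2)): (2, 3) facing W
no rival 2-sequence matches.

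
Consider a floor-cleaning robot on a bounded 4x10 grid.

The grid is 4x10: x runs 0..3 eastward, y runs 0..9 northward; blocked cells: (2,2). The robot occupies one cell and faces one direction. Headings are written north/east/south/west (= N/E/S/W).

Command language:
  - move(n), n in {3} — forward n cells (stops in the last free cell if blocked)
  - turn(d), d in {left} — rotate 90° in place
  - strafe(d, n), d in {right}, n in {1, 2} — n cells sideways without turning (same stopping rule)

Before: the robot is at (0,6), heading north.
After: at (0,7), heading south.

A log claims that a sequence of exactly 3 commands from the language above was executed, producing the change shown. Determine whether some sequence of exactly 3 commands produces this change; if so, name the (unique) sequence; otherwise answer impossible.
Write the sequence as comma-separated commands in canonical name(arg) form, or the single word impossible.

turn(left), strafe(right, 1), turn(left)

key: cell and facing (now S) both changed — the 3 commands mix motion and turning
begin: at (0,6), heading north
t=1 turn(left) ⇒ at (0,6), heading west
t=2 strafe(right, 1) ⇒ at (0,7), heading west
t=3 turn(left) ⇒ at (0,7), heading south
no rival 3-sequence matches.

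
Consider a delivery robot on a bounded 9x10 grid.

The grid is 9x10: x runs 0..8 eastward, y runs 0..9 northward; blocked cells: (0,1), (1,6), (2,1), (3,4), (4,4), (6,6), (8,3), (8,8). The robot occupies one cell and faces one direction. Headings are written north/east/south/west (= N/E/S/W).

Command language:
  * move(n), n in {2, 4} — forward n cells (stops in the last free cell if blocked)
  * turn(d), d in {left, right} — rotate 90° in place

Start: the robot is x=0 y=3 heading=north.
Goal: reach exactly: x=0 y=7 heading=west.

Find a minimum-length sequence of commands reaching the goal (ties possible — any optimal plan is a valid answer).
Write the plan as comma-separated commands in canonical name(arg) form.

from: x=0 y=3 heading=north
1. move(4) → x=0 y=7 heading=north
2. turn(left) → x=0 y=7 heading=west
nothing shorter than 2 reaches the goal.

move(4), turn(left)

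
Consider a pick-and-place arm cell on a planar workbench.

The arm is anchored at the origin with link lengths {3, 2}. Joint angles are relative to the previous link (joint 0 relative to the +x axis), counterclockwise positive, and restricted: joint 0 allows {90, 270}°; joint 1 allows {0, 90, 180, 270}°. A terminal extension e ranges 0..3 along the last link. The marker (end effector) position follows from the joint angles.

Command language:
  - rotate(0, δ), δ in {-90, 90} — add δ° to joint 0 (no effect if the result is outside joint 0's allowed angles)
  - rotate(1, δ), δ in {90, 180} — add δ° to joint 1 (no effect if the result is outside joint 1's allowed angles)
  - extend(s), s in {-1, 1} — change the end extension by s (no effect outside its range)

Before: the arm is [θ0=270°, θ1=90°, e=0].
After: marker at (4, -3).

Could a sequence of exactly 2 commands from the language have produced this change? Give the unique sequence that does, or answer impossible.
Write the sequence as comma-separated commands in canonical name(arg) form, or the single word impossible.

start: [θ0=270°, θ1=90°, e=0]
t=1 extend(1) ⇒ [θ0=270°, θ1=90°, e=1]
t=2 extend(1) ⇒ [θ0=270°, θ1=90°, e=2]
no rival 2-sequence matches.

extend(1), extend(1)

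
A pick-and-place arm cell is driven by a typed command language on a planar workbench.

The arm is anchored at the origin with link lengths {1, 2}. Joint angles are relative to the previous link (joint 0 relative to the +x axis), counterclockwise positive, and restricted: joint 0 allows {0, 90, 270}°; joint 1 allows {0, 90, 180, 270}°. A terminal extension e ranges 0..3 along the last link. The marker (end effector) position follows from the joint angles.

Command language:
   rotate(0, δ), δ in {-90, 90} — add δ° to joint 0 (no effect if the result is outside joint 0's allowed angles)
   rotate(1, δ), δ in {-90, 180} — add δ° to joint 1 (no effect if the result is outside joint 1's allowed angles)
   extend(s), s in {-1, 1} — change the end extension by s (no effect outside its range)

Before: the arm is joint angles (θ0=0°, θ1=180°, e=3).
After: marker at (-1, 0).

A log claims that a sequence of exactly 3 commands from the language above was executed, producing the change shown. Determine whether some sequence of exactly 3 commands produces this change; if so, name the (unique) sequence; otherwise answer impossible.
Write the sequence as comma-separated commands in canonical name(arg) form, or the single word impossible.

start: joint angles (θ0=0°, θ1=180°, e=3)
1. extend(-1) → joint angles (θ0=0°, θ1=180°, e=2)
2. extend(-1) → joint angles (θ0=0°, θ1=180°, e=1)
3. extend(-1) → joint angles (θ0=0°, θ1=180°, e=0)
no rival 3-sequence matches.

extend(-1), extend(-1), extend(-1)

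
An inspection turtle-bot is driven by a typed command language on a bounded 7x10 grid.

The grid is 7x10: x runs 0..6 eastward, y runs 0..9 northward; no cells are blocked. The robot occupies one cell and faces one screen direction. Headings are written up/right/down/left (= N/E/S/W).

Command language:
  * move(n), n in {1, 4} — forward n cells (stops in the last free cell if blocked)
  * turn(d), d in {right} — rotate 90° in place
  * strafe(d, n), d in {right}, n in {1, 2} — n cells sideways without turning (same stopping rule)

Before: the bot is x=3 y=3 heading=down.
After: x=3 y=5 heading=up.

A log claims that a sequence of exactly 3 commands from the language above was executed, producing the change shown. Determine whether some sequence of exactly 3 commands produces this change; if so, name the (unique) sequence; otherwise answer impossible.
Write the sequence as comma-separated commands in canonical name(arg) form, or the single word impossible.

key: position moved to (3,5) AND the heading swung to N — translation plus rotation needed
t0: x=3 y=3 heading=down
step 1 (turn(right)): x=3 y=3 heading=left
step 2 (strafe(right, 2)): x=3 y=5 heading=left
step 3 (turn(right)): x=3 y=5 heading=up
uniquely the one of 125 3-step routes that fits.

turn(right), strafe(right, 2), turn(right)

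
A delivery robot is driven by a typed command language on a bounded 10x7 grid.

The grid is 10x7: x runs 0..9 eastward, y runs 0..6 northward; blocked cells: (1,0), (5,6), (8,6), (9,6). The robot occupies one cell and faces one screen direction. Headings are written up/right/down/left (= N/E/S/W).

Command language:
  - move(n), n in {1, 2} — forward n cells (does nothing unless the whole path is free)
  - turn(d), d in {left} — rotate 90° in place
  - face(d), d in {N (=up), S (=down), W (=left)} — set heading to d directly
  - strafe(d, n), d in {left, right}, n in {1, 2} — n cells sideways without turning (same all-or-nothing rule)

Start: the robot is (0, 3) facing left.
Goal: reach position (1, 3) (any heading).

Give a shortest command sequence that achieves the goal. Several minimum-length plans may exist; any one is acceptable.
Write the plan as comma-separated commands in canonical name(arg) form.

begin: (0, 3) facing left
[1] after face(S): (0, 3) facing down
[2] after strafe(left, 1): (1, 3) facing down
no 1-step plan works, so 2 is optimal.

face(S), strafe(left, 1)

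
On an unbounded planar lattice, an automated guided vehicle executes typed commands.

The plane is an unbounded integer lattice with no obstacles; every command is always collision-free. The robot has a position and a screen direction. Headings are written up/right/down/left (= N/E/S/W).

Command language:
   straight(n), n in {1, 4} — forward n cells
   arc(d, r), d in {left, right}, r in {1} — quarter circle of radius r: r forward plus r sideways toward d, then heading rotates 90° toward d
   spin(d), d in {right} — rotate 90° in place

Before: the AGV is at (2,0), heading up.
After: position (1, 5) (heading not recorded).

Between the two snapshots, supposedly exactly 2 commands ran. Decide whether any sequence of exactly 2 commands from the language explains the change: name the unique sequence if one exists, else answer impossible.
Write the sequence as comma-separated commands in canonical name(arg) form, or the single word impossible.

key: order matters: swapping straight(4) and arc(left, 1) lands elsewhere
start: at (2,0), heading up
t=1 straight(4) ⇒ at (2,4), heading up
t=2 arc(left, 1) ⇒ at (1,5), heading left
all 25 alternatives checked — unique.

straight(4), arc(left, 1)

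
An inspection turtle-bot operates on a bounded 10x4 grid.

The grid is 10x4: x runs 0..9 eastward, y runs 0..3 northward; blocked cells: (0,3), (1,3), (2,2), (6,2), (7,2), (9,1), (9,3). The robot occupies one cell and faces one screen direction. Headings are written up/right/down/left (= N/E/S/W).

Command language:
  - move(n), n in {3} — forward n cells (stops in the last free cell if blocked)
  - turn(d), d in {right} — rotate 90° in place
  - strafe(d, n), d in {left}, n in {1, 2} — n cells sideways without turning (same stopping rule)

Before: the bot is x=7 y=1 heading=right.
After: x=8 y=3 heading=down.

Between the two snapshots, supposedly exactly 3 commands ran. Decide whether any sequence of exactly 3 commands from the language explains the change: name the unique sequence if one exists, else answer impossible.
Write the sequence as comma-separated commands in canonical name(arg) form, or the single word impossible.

move(3), strafe(left, 2), turn(right)

key: cell and facing (now S) both changed — the 3 commands mix motion and turning
initial: x=7 y=1 heading=right
step 1 (move(3)): x=8 y=1 heading=right
step 2 (strafe(left, 2)): x=8 y=3 heading=right
step 3 (turn(right)): x=8 y=3 heading=down
no other 3-command option fits: unique.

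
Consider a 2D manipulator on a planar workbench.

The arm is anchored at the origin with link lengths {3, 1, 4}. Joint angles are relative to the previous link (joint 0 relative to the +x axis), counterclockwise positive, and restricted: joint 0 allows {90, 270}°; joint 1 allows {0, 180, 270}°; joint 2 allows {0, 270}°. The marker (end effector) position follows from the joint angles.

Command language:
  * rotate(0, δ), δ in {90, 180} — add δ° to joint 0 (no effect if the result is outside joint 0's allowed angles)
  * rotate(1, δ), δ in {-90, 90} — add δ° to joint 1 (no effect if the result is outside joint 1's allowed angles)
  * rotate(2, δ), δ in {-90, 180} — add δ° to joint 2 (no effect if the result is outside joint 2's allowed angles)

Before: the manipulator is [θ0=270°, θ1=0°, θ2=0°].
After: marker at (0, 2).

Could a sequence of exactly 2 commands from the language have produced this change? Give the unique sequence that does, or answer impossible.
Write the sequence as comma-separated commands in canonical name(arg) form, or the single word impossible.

rotate(1, -90), rotate(1, -90)

from: [θ0=270°, θ1=0°, θ2=0°]
t=1 rotate(1, -90) ⇒ [θ0=270°, θ1=270°, θ2=0°]
t=2 rotate(1, -90) ⇒ [θ0=270°, θ1=180°, θ2=0°]
no rival 2-sequence matches.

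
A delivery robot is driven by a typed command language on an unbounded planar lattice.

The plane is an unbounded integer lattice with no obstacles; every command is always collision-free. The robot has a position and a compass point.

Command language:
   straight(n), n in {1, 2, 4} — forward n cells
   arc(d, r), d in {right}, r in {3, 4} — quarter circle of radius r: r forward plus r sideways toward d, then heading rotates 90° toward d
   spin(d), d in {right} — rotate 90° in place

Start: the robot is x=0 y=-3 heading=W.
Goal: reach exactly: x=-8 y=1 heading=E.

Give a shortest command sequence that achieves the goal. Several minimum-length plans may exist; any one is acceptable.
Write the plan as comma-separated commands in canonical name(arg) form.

initial: x=0 y=-3 heading=W
step 1 (straight(4)): x=-4 y=-3 heading=W
step 2 (arc(right, 4)): x=-8 y=1 heading=N
step 3 (spin(right)): x=-8 y=1 heading=E
minimal: 3 command(s), checked below 3.

straight(4), arc(right, 4), spin(right)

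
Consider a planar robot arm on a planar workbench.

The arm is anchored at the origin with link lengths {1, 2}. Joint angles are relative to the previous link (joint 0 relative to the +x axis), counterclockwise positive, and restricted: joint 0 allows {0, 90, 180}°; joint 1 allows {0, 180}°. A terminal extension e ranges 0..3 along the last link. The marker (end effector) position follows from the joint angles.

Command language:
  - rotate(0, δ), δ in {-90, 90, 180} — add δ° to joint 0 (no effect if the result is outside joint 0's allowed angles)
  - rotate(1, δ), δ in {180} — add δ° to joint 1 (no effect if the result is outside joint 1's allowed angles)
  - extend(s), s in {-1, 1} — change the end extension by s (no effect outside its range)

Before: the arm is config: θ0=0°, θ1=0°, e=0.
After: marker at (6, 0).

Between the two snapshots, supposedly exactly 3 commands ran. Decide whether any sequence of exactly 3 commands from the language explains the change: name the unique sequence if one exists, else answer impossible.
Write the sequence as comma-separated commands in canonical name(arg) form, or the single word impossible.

extend(1), extend(1), extend(1)

t0: config: θ0=0°, θ1=0°, e=0
t=1 extend(1) ⇒ config: θ0=0°, θ1=0°, e=1
t=2 extend(1) ⇒ config: θ0=0°, θ1=0°, e=2
t=3 extend(1) ⇒ config: θ0=0°, θ1=0°, e=3
all 216 alternatives checked — unique.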